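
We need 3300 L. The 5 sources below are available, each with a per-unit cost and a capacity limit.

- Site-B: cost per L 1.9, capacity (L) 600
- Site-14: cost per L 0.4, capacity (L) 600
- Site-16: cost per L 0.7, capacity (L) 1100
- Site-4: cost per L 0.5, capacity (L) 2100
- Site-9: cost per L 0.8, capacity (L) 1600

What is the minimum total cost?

1710

Fill from the cheapest source first.
Take 600 from Site-14 at 0.4 ; need 2700 more.
Take 2100 from Site-4 at 0.5 ; need 600 more.
Take 600 from Site-16 at 0.7 to finish.
Site-9, Site-B: unused.
Cost = 600×0.4 + 2100×0.5 + 600×0.7 = 1710.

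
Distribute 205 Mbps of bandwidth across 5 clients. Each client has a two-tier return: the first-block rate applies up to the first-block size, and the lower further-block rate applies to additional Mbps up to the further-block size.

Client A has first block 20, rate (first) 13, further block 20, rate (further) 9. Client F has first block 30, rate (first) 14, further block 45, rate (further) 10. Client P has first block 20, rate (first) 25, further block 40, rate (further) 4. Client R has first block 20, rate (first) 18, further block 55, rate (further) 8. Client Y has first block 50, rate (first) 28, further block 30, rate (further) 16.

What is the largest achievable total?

3770

Order all 10 blocks by rate: Client Y/tier1 28 > Client P/tier1 25 > Client R/tier1 18 > Client Y/tier2 16 > Client F/tier1 14 > Client A/tier1 13 > Client F/tier2 10 > Client A/tier2 9 > Client R/tier2 8 > Client P/tier2 4.
Client Y tier1 at 28: fill all 50 → 155 left.
Client P tier1 at 25: fill all 20 → 135 left.
Fill Client R tier1 block (20 at 18) → 115 left.
Fill Client Y tier2 block (30 at 16) → 85 left.
Client F/tier1 (14): +30 → 55 left.
Client A/tier1 (13): +20 → 35 left.
35 remain; put them into Client F tier2 at 10.
Total = 28×50 + 25×20 + 18×20 + 16×30 + 14×30 + 13×20 + 10×35 = 3770.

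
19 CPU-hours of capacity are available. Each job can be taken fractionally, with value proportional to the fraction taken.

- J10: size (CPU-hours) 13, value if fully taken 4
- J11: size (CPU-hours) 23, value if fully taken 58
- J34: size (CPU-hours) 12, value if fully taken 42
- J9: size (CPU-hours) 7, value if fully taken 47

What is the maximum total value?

89

Rank by value-to-size ratio: J9 47/7≈6.71, J34 42/12≈3.5, J11 58/23≈2.52, J10 4/13≈0.308.
J9: take in full, 7 CPU-hours for value 47 — 12 left.
Take all of J34 (12 CPU-hours, value 42) — 0 CPU-hours left.
Total value = 89.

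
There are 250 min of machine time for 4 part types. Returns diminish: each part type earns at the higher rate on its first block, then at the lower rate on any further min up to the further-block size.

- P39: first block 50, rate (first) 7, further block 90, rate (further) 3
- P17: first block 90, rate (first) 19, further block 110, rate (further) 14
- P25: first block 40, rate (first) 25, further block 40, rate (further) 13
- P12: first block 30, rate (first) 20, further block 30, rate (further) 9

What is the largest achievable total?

Order all 8 blocks by rate: P25/T1 25 > P12/T1 20 > P17/T1 19 > P17/T2 14 > P25/T2 13 > P12/T2 9 > P39/T1 7 > P39/T2 3.
P25 T1 at 25: fill all 40 ; 210 left.
P12/T1 (20): +30 ; 180 left.
P17 T1 at 19: fill all 90 ; 90 left.
P17/T2: +90 of 110 at 14; pool empty.
Total = 25×40 + 20×30 + 19×90 + 14×90 = 4570.

4570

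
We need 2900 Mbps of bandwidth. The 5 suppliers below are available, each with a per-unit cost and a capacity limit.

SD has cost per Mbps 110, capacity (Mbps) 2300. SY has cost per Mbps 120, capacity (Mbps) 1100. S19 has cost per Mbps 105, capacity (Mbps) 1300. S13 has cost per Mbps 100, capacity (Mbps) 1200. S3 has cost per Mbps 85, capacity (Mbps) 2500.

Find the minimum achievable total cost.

252500

Cheapest first:
S3 at 85: take all 2500 Mbps ; 400 still needed.
S13 (100): take the remaining 400 ; done.
S19, SD, SY: unused.
Cost = 2500×85 + 400×100 = 252500.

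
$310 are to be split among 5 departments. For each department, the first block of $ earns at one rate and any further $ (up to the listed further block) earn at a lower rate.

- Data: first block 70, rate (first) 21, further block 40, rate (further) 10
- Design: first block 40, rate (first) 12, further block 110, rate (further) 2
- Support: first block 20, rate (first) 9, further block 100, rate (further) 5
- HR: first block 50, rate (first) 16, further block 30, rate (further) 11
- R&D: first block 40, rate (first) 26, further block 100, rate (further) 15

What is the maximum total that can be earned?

Order all 10 blocks by rate: R&D/T1 26 > Data/T1 21 > HR/T1 16 > R&D/T2 15 > Design/T1 12 > HR/T2 11 > Data/T2 10 > Support/T1 9 > Support/T2 5 > Design/T2 2.
Fill R&D T1 block (40 at 26) → 270 left.
Data T1 at 21: fill all 70 → 200 left.
HR/T1 (16): +50 → 150 left.
R&D T2 at 15: fill all 100 → 50 left.
Fill Design T1 block (40 at 12) → 10 left.
HR/T2: +10 of 30 at 11; pool empty.
Total = 26×40 + 21×70 + 16×50 + 15×100 + 12×40 + 11×10 = 5400.

5400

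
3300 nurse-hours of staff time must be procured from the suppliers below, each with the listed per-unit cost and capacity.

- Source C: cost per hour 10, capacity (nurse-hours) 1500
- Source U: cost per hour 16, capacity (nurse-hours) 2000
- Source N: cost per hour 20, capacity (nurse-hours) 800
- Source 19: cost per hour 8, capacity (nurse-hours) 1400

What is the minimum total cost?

Use suppliers in increasing cost order.
Take 1400 from Source 19 at 8 ; need 1900 more.
Take 1500 from Source C at 10 ; need 400 more.
Take 400 from Source U at 16 to finish.
Source N: unused.
Cost = 1400×8 + 1500×10 + 400×16 = 32600.

32600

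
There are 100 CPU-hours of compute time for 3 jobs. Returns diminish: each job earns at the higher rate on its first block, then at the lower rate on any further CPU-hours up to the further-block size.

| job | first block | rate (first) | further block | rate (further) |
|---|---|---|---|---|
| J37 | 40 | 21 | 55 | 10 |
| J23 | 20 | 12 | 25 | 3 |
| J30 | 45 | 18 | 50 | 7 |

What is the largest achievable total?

1830

Order all 6 blocks by rate: J37/tier1 21 > J30/tier1 18 > J23/tier1 12 > J37/tier2 10 > J30/tier2 7 > J23/tier2 3.
J37 tier1 at 21: fill all 40 ; 60 left.
Fill J30 tier1 block (45 at 18) ; 15 left.
J23/tier1: +15 of 20 at 12; pool empty.
Total = 21×40 + 18×45 + 12×15 = 1830.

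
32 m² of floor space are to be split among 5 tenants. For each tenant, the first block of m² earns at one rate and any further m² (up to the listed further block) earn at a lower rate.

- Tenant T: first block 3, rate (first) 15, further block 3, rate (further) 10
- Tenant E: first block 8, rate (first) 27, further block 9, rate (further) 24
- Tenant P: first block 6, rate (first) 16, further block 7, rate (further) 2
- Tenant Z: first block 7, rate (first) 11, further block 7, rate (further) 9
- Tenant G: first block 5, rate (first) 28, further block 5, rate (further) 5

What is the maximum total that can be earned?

724

Treat each block as its own option and order by rate: Tenant G/first 28 > Tenant E/first 27 > Tenant E/second 24 > Tenant P/first 16 > Tenant T/first 15 > Tenant Z/first 11 > Tenant T/second 10 > Tenant Z/second 9 > Tenant G/second 5 > Tenant P/second 2.
Tenant G/first (28): +5 ; 27 left.
Tenant E/first (27): +8 ; 19 left.
Tenant E/second (24): +9 ; 10 left.
Tenant P/first (16): +6 ; 4 left.
Tenant T first at 15: fill all 3 ; 1 left.
1 remain; put them into Tenant Z first at 11.
Total = 28×5 + 27×8 + 24×9 + 16×6 + 15×3 + 11×1 = 724.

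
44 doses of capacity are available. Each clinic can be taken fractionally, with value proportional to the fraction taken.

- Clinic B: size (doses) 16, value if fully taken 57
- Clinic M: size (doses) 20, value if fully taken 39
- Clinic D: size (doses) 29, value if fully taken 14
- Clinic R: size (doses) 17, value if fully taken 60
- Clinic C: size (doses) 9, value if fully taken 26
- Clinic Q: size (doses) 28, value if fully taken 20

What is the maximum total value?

Best value per unit of size first: Clinic B 57/16≈3.56, Clinic R 60/17≈3.53, Clinic C 26/9≈2.89, Clinic M 39/20≈1.95, Clinic Q 20/28≈0.714, Clinic D 14/29≈0.483.
All 16 doses of Clinic B fit (value 57) — 28 remain.
Take all of Clinic R (17 doses, value 60) — 11 doses left.
Take all of Clinic C (9 doses, value 26) — 2 doses left.
2 doses left: a 2/20 share of Clinic M gives 39×2/20 = 3.9.
Total value = 146.9.

146.9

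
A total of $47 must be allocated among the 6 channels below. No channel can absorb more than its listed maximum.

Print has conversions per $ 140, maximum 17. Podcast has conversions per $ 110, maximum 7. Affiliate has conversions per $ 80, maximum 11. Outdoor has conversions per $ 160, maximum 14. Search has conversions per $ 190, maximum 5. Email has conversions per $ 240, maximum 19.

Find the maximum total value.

9010

Rank by conversions per $: Email 240 > Search 190 > Outdoor 160 > Print 140 > Podcast 110 > Affiliate 80.
Email: +19 to 19 (cap) ; 28 left.
Search: +5 to 5 (cap) ; 23 left.
Outdoor: +14 to 14 (cap) ; 9 left.
Only 9 left; Print takes them to reach 9.
Total = 140×9 + 160×14 + 190×5 + 240×19 = 9010.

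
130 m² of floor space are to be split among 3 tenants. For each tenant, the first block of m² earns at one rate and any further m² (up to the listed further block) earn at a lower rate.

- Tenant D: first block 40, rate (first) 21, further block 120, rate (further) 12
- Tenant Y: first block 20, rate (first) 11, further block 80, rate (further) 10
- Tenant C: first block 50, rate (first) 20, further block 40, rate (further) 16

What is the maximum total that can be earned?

2480

Rank every tier by rate: Tenant D/tier1 21 > Tenant C/tier1 20 > Tenant C/tier2 16 > Tenant D/tier2 12 > Tenant Y/tier1 11 > Tenant Y/tier2 10.
Tenant D/tier1 (21): +40 — 90 left.
Tenant C/tier1 (20): +50 — 40 left.
Tenant C tier2 at 16: fill all 40 — 0 left.
Total = 21×40 + 20×50 + 16×40 = 2480.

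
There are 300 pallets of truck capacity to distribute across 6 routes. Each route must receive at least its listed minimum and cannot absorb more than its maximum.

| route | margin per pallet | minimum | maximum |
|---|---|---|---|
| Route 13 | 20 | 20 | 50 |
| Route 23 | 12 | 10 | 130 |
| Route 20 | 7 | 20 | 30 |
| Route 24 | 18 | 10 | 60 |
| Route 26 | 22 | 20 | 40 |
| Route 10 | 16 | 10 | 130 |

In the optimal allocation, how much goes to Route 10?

120

Meeting every minimum uses 20+10+20+10+20+10 = 90 pallets, leaving 210.
Rank by margin per pallet: Route 26 22 > Route 13 20 > Route 24 18 > Route 10 16 > Route 23 12 > Route 20 7.
Give Route 26 20 more to hit its cap of 40 — 190 left.
Route 13: +30 to 50 (cap) — 160 left.
Give Route 24 50 more to hit its cap of 60 — 110 left.
Route 10: +110 (room for 120) → 120. Pool exhausted.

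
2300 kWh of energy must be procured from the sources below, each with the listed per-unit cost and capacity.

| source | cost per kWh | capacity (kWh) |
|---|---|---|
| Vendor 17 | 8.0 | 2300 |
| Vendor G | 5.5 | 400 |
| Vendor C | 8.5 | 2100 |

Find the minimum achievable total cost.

Fill from the cheapest source first.
Vendor G (5.5): use full 400 — 1900 kWh to go.
Vendor 17 at 8.0: take 1900 of its 2300 — requirement met.
Vendor C: unused.
Cost = 400×5.5 + 1900×8.0 = 17400.

17400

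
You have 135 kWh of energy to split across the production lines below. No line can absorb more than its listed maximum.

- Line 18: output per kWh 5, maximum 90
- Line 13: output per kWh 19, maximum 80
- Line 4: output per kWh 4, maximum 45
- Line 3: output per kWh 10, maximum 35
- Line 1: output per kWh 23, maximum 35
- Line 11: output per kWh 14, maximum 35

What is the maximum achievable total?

2605

Order the production lines by output per kWh: Line 1 23 > Line 13 19 > Line 11 14 > Line 3 10 > Line 18 5 > Line 4 4.
Line 1 takes 35 to reach its cap of 35 ; 100 left.
Line 13: +80 to 80 (cap) ; 20 left.
Line 11 has room for 35 but only 20 remain, so it gets 20.
Total = 19×80 + 23×35 + 14×20 = 2605.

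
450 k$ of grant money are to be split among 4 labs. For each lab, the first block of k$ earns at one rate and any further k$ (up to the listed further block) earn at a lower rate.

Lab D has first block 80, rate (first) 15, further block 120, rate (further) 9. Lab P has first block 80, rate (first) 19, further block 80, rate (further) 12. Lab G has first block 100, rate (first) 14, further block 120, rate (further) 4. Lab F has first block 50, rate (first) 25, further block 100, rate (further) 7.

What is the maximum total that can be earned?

Rank every tier by rate: Lab F/first 25 > Lab P/first 19 > Lab D/first 15 > Lab G/first 14 > Lab P/second 12 > Lab D/second 9 > Lab F/second 7 > Lab G/second 4.
Lab F/first (25): +50 — 400 left.
Fill Lab P first block (80 at 19) — 320 left.
Lab D/first (15): +80 — 240 left.
Lab G/first (14): +100 — 140 left.
Fill Lab P second block (80 at 12) — 60 left.
60 remain; put them into Lab D second at 9.
Total = 25×50 + 19×80 + 15×80 + 14×100 + 12×80 + 9×60 = 6870.

6870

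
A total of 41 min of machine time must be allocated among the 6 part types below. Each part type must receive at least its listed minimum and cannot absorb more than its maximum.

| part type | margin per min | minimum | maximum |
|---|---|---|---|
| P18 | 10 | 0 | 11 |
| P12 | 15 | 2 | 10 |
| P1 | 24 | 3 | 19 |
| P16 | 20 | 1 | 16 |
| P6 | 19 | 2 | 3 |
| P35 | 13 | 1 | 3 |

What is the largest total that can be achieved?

Meeting every minimum uses 0+2+3+1+2+1 = 9 min, leaving 32.
Order the part types by margin per min: P1 24 > P16 20 > P6 19 > P12 15 > P35 13 > P18 10.
P1 takes 16 more to reach its cap of 19 — 16 left.
Give P16 15 more to hit its cap of 16 — 1 left.
P6: +1 to 3 (cap) — 0 left.
Total = 15×2 + 24×19 + 20×16 + 19×3 + 13×1 = 876.

876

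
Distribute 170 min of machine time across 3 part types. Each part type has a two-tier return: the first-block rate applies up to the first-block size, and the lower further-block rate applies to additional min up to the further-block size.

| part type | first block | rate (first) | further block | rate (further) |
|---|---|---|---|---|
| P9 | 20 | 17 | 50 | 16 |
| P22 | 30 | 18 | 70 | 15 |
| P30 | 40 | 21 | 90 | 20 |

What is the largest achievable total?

3350

Treat each block as its own option and order by rate: P30/tier1 21 > P30/tier2 20 > P22/tier1 18 > P9/tier1 17 > P9/tier2 16 > P22/tier2 15.
P30 tier1 at 21: fill all 40 → 130 left.
Fill P30 tier2 block (90 at 20) → 40 left.
Fill P22 tier1 block (30 at 18) → 10 left.
P9 tier1 at 17: only 10 left, fill 10.
Total = 21×40 + 20×90 + 18×30 + 17×10 = 3350.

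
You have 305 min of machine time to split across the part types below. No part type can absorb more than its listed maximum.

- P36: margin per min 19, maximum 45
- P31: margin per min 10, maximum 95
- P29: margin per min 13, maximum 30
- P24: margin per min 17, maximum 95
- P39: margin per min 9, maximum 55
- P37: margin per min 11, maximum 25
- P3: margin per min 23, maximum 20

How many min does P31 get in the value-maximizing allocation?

Highest margin per min first: P3 23 > P36 19 > P24 17 > P29 13 > P37 11 > P31 10 > P39 9.
P3: +20 to 20 (cap) → 285 left.
P36: +45 to 45 (cap) → 240 left.
P24: +95 to 95 (cap) → 145 left.
P29: +30 to 30 (cap) → 115 left.
P37: +25 to 25 (cap) → 90 left.
P31 has room for 95 but only 90 remain, so it gets 90.

90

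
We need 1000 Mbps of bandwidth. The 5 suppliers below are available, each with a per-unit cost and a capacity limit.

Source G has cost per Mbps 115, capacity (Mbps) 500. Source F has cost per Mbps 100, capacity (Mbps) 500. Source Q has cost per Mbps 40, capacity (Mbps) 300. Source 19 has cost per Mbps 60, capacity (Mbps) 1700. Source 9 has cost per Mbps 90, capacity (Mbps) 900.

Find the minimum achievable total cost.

Cheapest first:
Source Q at 40: take all 300 Mbps → 700 still needed.
Source 19 at 60: take 700 of its 1700 → requirement met.
Source 9, Source F, Source G: unused.
Cost = 300×40 + 700×60 = 54000.

54000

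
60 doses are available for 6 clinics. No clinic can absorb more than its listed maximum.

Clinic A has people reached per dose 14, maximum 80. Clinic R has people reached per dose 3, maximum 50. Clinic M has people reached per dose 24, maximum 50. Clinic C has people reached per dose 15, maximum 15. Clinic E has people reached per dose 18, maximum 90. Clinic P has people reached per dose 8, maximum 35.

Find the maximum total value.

Order the clinics by people reached per dose: Clinic M 24 > Clinic E 18 > Clinic C 15 > Clinic A 14 > Clinic P 8 > Clinic R 3.
Clinic M: +50 to 50 (cap) ; 10 left.
Clinic E: +10 (room for 90) → 10. Pool exhausted.
Total = 24×50 + 18×10 = 1380.

1380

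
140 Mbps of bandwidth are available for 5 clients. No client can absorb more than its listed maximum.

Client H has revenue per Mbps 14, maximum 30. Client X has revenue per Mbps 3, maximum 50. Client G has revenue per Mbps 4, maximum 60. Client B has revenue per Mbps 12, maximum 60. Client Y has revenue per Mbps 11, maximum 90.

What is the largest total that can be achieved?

1690

Order the clients by revenue per Mbps: Client H 14 > Client B 12 > Client Y 11 > Client G 4 > Client X 3.
Give Client H 30 to hit its cap of 30 → 110 left.
Client B takes 60 to reach its cap of 60 → 50 left.
Client Y has room for 90 but only 50 remain, so it gets 50.
Total = 14×30 + 12×60 + 11×50 = 1690.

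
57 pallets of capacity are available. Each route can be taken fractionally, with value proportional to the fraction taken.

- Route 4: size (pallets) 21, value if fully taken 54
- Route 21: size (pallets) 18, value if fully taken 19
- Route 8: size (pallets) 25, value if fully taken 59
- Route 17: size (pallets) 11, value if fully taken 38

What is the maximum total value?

151

Best value per unit of size first: Route 17 38/11≈3.45, Route 4 54/21≈2.57, Route 8 59/25≈2.36, Route 21 19/18≈1.06.
Take all of Route 17 (11 pallets, value 38) → 46 pallets left.
Route 4: take in full, 21 pallets for value 54 → 25 left.
Route 8: take in full, 25 pallets for value 59 → 0 left.
Total value = 151.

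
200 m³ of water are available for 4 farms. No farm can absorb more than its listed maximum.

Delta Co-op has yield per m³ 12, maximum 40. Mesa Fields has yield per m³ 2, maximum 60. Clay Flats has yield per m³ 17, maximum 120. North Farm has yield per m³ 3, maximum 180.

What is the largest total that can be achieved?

Order the farms by yield per m³: Clay Flats 17 > Delta Co-op 12 > North Farm 3 > Mesa Fields 2.
Give Clay Flats 120 to hit its cap of 120 — 80 left.
Delta Co-op takes 40 to reach its cap of 40 — 40 left.
North Farm: +40 (room for 180) → 40. Pool exhausted.
Total = 12×40 + 17×120 + 3×40 = 2640.

2640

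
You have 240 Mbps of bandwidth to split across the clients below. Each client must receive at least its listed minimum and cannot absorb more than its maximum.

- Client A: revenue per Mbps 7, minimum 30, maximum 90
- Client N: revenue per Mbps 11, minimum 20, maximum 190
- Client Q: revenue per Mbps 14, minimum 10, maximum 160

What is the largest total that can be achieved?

Meeting every minimum uses 30+20+10 = 60 Mbps, leaving 180.
Order the clients by revenue per Mbps: Client Q 14 > Client N 11 > Client A 7.
Client Q takes 150 more to reach its cap of 160 — 30 left.
Client N: +30 (room for 170) → 50. Pool exhausted.
Total = 7×30 + 11×50 + 14×160 = 3000.

3000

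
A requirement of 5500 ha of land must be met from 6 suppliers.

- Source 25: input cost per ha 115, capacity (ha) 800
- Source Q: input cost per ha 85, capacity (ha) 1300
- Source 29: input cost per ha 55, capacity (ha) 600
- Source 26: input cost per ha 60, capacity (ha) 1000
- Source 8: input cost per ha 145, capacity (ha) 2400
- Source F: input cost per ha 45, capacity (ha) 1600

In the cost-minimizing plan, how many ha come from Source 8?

Fill from the cheapest supplier first.
Source F (45): use full 1600 → 3900 ha to go.
Source 29 at 55: take all 600 ha → 3300 still needed.
Source 26 at 60: take all 1000 ha → 2300 still needed.
Source Q (85): use full 1300 → 1000 ha to go.
Source 25 (115): use full 800 → 200 ha to go.
Source 8 (145): take the remaining 200 → done.

200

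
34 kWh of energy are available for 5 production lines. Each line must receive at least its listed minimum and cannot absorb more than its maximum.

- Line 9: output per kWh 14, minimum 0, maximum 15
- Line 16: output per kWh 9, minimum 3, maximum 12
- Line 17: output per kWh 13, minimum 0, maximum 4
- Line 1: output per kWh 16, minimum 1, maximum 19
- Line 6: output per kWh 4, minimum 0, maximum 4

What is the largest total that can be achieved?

499

Meeting every minimum uses 0+3+0+1+0 = 4 kWh, leaving 30.
Rank by output per kWh: Line 1 16 > Line 9 14 > Line 17 13 > Line 16 9 > Line 6 4.
Line 1: +18 to 19 (cap) → 12 left.
Only 12 left; Line 9 takes them to reach 12.
Total = 14×12 + 9×3 + 16×19 = 499.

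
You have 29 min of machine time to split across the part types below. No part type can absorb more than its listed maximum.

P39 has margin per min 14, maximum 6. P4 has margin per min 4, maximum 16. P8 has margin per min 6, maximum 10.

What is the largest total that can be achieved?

196

Highest margin per min first: P39 14 > P8 6 > P4 4.
P39 takes 6 to reach its cap of 6 — 23 left.
P8: +10 to 10 (cap) — 13 left.
P4 has room for 16 but only 13 remain, so it gets 13.
Total = 14×6 + 4×13 + 6×10 = 196.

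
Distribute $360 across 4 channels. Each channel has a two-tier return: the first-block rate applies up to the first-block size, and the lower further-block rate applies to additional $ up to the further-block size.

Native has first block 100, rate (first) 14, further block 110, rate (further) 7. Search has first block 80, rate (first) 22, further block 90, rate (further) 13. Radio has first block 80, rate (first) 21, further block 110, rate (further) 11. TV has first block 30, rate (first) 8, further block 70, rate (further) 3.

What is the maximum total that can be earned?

Treat each block as its own option and order by rate: Search/T1 22 > Radio/T1 21 > Native/T1 14 > Search/T2 13 > Radio/T2 11 > TV/T1 8 > Native/T2 7 > TV/T2 3.
Fill Search T1 block (80 at 22) ; 280 left.
Radio T1 at 21: fill all 80 ; 200 left.
Native T1 at 14: fill all 100 ; 100 left.
Search T2 at 13: fill all 90 ; 10 left.
Radio T2 at 11: only 10 left, fill 10.
Total = 22×80 + 21×80 + 14×100 + 13×90 + 11×10 = 6120.

6120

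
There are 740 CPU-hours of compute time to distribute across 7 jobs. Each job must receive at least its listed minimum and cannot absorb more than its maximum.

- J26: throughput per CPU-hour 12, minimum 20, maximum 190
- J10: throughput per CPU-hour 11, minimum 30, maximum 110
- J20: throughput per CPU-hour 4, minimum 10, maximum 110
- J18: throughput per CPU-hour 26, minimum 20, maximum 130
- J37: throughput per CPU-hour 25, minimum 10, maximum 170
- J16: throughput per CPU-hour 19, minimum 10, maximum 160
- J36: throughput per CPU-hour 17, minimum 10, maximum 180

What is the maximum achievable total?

Meeting every minimum uses 20+30+10+20+10+10+10 = 110 CPU-hours, leaving 630.
Rank by throughput per CPU-hour: J18 26 > J37 25 > J16 19 > J36 17 > J26 12 > J10 11 > J20 4.
J18: +110 to 130 (cap) — 520 left.
J37 takes 160 more to reach its cap of 170 — 360 left.
Give J16 150 more to hit its cap of 160 — 210 left.
Give J36 170 more to hit its cap of 180 — 40 left.
J26: +40 (room for 170) → 60. Pool exhausted.
Total = 12×60 + 11×30 + 4×10 + 26×130 + 25×170 + 19×160 + 17×180 = 14820.

14820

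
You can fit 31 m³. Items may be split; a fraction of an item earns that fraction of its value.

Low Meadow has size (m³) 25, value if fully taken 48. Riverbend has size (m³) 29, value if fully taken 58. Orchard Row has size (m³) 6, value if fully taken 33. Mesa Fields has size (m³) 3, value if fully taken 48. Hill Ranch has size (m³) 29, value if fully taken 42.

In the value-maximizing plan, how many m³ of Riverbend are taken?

22

Best value per unit of size first: Mesa Fields 48/3≈16, Orchard Row 33/6≈5.5, Riverbend 58/29≈2, Low Meadow 48/25≈1.92, Hill Ranch 42/29≈1.45.
Take all of Mesa Fields (3 m³, value 48) ; 28 m³ left.
Orchard Row: take in full, 6 m³ for value 33 ; 22 left.
Only 22 m³ remain; take 22/29 of Riverbend for value 58×22/29 = 44.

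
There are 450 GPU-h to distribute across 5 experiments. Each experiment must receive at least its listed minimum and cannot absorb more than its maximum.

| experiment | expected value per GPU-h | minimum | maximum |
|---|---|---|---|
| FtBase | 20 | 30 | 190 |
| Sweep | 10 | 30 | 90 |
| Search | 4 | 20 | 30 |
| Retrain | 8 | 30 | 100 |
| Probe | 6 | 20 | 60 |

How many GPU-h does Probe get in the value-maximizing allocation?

50

Meeting every minimum uses 30+30+20+30+20 = 130 GPU-h, leaving 320.
Order the experiments by expected value per GPU-h: FtBase 20 > Sweep 10 > Retrain 8 > Probe 6 > Search 4.
FtBase takes 160 more to reach its cap of 190 ; 160 left.
Sweep takes 60 more to reach its cap of 90 ; 100 left.
Retrain takes 70 more to reach its cap of 100 ; 30 left.
Probe: +30 (room for 40) → 50. Pool exhausted.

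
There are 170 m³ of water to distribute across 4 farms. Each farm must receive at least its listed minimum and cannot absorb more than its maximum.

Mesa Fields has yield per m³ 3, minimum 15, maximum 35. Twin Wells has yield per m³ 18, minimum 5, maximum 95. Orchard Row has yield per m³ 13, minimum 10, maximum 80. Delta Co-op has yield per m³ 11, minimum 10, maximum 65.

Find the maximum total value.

2515

Meeting every minimum uses 15+5+10+10 = 40 m³, leaving 130.
Order the farms by yield per m³: Twin Wells 18 > Orchard Row 13 > Delta Co-op 11 > Mesa Fields 3.
Give Twin Wells 90 more to hit its cap of 95 — 40 left.
Orchard Row: +40 (room for 70) → 50. Pool exhausted.
Total = 3×15 + 18×95 + 13×50 + 11×10 = 2515.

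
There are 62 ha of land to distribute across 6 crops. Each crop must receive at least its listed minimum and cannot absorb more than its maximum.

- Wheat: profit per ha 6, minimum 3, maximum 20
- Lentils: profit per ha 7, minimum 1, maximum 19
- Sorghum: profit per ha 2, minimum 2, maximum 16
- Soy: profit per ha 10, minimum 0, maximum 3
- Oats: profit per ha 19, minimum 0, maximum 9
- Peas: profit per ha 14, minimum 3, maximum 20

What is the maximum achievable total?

672

Meeting every minimum uses 3+1+2+0+0+3 = 9 ha, leaving 53.
Rank by profit per ha: Oats 19 > Peas 14 > Soy 10 > Lentils 7 > Wheat 6 > Sorghum 2.
Oats takes 9 more to reach its cap of 9 ; 44 left.
Peas takes 17 more to reach its cap of 20 ; 27 left.
Give Soy 3 more to hit its cap of 3 ; 24 left.
Lentils: +18 to 19 (cap) ; 6 left.
Wheat: +6 (room for 17) → 9. Pool exhausted.
Total = 6×9 + 7×19 + 2×2 + 10×3 + 19×9 + 14×20 = 672.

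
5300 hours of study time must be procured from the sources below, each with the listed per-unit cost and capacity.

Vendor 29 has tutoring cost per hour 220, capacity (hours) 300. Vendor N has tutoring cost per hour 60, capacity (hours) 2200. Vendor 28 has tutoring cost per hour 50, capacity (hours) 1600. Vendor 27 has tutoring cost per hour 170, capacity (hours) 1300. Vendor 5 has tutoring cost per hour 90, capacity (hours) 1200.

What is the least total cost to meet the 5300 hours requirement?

Fill from the cheapest source first.
Vendor 28 at 50: take all 1600 hours — 3700 still needed.
Vendor N at 60: take all 2200 hours — 1500 still needed.
Vendor 5 (90): use full 1200 — 300 hours to go.
Vendor 27 at 170: take 300 of its 1300 — requirement met.
Vendor 29: unused.
Cost = 1600×50 + 2200×60 + 1200×90 + 300×170 = 371000.

371000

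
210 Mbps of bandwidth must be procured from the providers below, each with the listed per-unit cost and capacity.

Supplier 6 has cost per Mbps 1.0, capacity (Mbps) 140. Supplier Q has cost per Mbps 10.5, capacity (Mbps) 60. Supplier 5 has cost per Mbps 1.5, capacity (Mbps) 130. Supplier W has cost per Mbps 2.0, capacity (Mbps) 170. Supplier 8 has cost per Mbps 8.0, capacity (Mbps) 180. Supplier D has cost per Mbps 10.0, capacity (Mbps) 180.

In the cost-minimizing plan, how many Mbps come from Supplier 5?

Use providers in increasing cost order.
Supplier 6 at 1.0: take all 140 Mbps ; 70 still needed.
Take 70 from Supplier 5 at 1.5 to finish.
Supplier W, Supplier 8, Supplier D, Supplier Q: unused.

70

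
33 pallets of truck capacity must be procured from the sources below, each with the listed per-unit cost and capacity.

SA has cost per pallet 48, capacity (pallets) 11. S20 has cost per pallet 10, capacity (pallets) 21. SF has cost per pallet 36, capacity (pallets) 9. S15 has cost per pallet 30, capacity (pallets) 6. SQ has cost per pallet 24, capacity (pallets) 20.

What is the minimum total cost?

Cheapest first:
S20 at 10: take all 21 pallets → 12 still needed.
SQ at 24: take 12 of its 20 → requirement met.
S15, SF, SA: unused.
Cost = 21×10 + 12×24 = 498.

498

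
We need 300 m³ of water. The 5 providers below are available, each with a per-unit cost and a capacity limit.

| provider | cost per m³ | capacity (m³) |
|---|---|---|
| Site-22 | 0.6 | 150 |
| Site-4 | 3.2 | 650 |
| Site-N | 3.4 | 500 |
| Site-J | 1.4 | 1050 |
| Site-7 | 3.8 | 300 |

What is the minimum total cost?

Cheapest first:
Site-22 (0.6): use full 150 → 150 m³ to go.
Site-J at 1.4: take 150 of its 1050 → requirement met.
Site-4, Site-N, Site-7: unused.
Cost = 150×0.6 + 150×1.4 = 300.

300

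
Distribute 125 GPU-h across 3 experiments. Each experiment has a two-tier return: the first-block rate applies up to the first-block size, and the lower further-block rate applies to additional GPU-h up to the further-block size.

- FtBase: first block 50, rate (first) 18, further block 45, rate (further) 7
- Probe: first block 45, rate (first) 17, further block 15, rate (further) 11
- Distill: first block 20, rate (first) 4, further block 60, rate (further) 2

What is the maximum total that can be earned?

1935

Order all 6 blocks by rate: FtBase/tier1 18 > Probe/tier1 17 > Probe/tier2 11 > FtBase/tier2 7 > Distill/tier1 4 > Distill/tier2 2.
Fill FtBase tier1 block (50 at 18) → 75 left.
Fill Probe tier1 block (45 at 17) → 30 left.
Probe/tier2 (11): +15 → 15 left.
FtBase tier2 at 7: only 15 left, fill 15.
Total = 18×50 + 17×45 + 11×15 + 7×15 = 1935.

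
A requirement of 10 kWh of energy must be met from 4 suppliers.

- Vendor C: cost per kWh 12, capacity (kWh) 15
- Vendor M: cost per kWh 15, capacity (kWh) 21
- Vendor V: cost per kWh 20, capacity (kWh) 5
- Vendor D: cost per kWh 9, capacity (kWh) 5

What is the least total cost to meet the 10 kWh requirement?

Cheapest first:
Take 5 from Vendor D at 9 — need 5 more.
Vendor C (12): take the remaining 5 — done.
Vendor M, Vendor V: unused.
Cost = 5×9 + 5×12 = 105.

105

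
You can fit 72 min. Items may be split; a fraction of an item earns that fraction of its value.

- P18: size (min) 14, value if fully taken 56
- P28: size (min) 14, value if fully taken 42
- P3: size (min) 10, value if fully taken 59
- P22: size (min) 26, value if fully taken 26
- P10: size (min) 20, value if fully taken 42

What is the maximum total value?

Best value per unit of size first: P3 59/10≈5.9, P18 56/14≈4, P28 42/14≈3, P10 42/20≈2.1, P22 26/26≈1.
P3: take in full, 10 min for value 59 ; 62 left.
Take all of P18 (14 min, value 56) ; 48 min left.
All 14 min of P28 fit (value 42) ; 34 remain.
All 20 min of P10 fit (value 42) ; 14 remain.
Fill the last 14 min with part of P22: 14/26 of it earns 14.
Total value = 213.

213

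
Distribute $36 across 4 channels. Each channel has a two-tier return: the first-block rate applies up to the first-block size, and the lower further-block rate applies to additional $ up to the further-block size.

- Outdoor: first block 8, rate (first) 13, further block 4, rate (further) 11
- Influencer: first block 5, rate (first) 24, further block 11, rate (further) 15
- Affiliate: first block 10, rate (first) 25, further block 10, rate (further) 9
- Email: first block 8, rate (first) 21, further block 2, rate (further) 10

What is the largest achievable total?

Order all 8 blocks by rate: Affiliate/tier1 25 > Influencer/tier1 24 > Email/tier1 21 > Influencer/tier2 15 > Outdoor/tier1 13 > Outdoor/tier2 11 > Email/tier2 10 > Affiliate/tier2 9.
Fill Affiliate tier1 block (10 at 25) ; 26 left.
Fill Influencer tier1 block (5 at 24) ; 21 left.
Fill Email tier1 block (8 at 21) ; 13 left.
Influencer tier2 at 15: fill all 11 ; 2 left.
Outdoor tier1 at 13: only 2 left, fill 2.
Total = 25×10 + 24×5 + 21×8 + 15×11 + 13×2 = 729.

729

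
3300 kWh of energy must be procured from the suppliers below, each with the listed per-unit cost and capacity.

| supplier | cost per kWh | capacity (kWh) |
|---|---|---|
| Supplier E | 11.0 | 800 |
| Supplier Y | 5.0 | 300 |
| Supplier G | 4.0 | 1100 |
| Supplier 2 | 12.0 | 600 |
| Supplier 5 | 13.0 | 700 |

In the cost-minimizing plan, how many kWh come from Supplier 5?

Cheapest first:
Supplier G (4.0): use full 1100 — 2200 kWh to go.
Supplier Y (5.0): use full 300 — 1900 kWh to go.
Supplier E at 11.0: take all 800 kWh — 1100 still needed.
Supplier 2 (12.0): use full 600 — 500 kWh to go.
Supplier 5 (13.0): take the remaining 500 — done.

500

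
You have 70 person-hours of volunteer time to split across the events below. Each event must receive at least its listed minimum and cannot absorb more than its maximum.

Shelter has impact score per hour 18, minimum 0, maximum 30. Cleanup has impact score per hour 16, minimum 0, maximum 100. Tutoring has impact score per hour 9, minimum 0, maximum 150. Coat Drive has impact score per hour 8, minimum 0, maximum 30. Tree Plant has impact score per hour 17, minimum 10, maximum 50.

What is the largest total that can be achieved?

1220

Meeting every minimum uses 0+0+0+0+10 = 10 person-hours, leaving 60.
Rank by impact score per hour: Shelter 18 > Tree Plant 17 > Cleanup 16 > Tutoring 9 > Coat Drive 8.
Give Shelter 30 more to hit its cap of 30 → 30 left.
Only 30 left; Tree Plant takes them to reach 40.
Total = 18×30 + 17×40 = 1220.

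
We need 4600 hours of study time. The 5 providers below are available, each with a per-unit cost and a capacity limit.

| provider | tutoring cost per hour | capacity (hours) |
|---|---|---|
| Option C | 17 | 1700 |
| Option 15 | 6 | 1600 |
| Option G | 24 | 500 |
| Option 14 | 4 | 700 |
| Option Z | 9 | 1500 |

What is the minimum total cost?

Use providers in increasing cost order.
Option 14 at 4: take all 700 hours — 3900 still needed.
Take 1600 from Option 15 at 6 — need 2300 more.
Option Z at 9: take all 1500 hours — 800 still needed.
Option C (17): take the remaining 800 — done.
Option G: unused.
Cost = 700×4 + 1600×6 + 1500×9 + 800×17 = 39500.

39500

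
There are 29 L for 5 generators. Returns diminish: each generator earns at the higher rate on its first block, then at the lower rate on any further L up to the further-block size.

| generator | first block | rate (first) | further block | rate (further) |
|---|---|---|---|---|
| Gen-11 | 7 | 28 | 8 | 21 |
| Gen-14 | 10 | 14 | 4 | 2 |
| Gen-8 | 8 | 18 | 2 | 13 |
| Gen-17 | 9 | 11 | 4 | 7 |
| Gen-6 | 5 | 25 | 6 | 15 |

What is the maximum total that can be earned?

648

Order all 10 blocks by rate: Gen-11/tier1 28 > Gen-6/tier1 25 > Gen-11/tier2 21 > Gen-8/tier1 18 > Gen-6/tier2 15 > Gen-14/tier1 14 > Gen-8/tier2 13 > Gen-17/tier1 11 > Gen-17/tier2 7 > Gen-14/tier2 2.
Gen-11 tier1 at 28: fill all 7 — 22 left.
Gen-6 tier1 at 25: fill all 5 — 17 left.
Gen-11 tier2 at 21: fill all 8 — 9 left.
Gen-8/tier1 (18): +8 — 1 left.
1 remain; put them into Gen-6 tier2 at 15.
Total = 28×7 + 25×5 + 21×8 + 18×8 + 15×1 = 648.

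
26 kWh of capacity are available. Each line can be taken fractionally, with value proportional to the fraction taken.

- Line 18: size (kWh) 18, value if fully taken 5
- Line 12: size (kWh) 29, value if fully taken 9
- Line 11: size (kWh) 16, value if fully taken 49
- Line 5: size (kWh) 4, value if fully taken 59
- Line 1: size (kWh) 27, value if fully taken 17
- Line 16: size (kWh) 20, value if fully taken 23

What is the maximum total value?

114.9

Sort by value density: Line 5 59/4≈14.8, Line 11 49/16≈3.06, Line 16 23/20≈1.15, Line 1 17/27≈0.63, Line 12 9/29≈0.31, Line 18 5/18≈0.278.
All 4 kWh of Line 5 fit (value 59) → 22 remain.
Take all of Line 11 (16 kWh, value 49) → 6 kWh left.
6 kWh left: a 6/20 share of Line 16 gives 23×6/20 = 6.9.
Total value = 114.9.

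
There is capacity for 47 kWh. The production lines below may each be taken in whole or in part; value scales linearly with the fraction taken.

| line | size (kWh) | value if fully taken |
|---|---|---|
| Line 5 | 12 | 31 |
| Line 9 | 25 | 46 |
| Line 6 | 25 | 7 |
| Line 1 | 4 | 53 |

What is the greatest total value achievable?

Sort by value density: Line 1 53/4≈13.2, Line 5 31/12≈2.58, Line 9 46/25≈1.84, Line 6 7/25≈0.28.
Line 1: take in full, 4 kWh for value 53 → 43 left.
Line 5: take in full, 12 kWh for value 31 → 31 left.
All 25 kWh of Line 9 fit (value 46) → 6 remain.
Only 6 kWh remain; take 6/25 of Line 6 for value 7×6/25 = 1.68.
Total value = 131.68.

131.68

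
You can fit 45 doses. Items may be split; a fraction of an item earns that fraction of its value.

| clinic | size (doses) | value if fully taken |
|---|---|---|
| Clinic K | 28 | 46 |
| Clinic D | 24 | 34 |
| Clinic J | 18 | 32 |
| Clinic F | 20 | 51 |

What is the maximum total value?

Sort by value density: Clinic F 51/20≈2.55, Clinic J 32/18≈1.78, Clinic K 46/28≈1.64, Clinic D 34/24≈1.42.
Clinic F: take in full, 20 doses for value 51 — 25 left.
All 18 doses of Clinic J fit (value 32) — 7 remain.
Fill the last 7 doses with part of Clinic K: 7/28 of it earns 11.5.
Total value = 94.5.

94.5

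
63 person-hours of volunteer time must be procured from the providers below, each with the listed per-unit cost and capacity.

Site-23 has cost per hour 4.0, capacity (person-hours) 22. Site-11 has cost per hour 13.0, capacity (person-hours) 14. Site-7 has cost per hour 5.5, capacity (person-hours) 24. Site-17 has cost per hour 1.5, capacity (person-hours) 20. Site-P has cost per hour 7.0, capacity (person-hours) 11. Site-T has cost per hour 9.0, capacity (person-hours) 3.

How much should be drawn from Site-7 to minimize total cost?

Fill from the cheapest provider first.
Site-17 (1.5): use full 20 → 43 person-hours to go.
Site-23 at 4.0: take all 22 person-hours → 21 still needed.
Take 21 from Site-7 at 5.5 to finish.
Site-P, Site-T, Site-11: unused.

21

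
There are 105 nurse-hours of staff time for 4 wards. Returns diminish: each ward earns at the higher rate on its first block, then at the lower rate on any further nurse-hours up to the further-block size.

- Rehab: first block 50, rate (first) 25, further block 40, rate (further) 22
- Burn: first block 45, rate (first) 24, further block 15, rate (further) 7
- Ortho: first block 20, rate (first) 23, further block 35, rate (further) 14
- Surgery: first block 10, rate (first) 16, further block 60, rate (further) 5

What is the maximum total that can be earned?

2560

Rank every tier by rate: Rehab/tier1 25 > Burn/tier1 24 > Ortho/tier1 23 > Rehab/tier2 22 > Surgery/tier1 16 > Ortho/tier2 14 > Burn/tier2 7 > Surgery/tier2 5.
Rehab tier1 at 25: fill all 50 — 55 left.
Burn/tier1 (24): +45 — 10 left.
Ortho tier1 at 23: only 10 left, fill 10.
Total = 25×50 + 24×45 + 23×10 = 2560.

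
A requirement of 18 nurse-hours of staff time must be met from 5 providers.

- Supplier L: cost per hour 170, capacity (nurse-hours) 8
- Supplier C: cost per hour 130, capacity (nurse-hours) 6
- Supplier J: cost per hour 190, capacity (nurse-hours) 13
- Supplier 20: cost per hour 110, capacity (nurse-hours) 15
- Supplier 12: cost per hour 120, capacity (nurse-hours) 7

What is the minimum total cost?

Use providers in increasing cost order.
Take 15 from Supplier 20 at 110 — need 3 more.
Supplier 12 at 120: take 3 of its 7 — requirement met.
Supplier C, Supplier L, Supplier J: unused.
Cost = 15×110 + 3×120 = 2010.

2010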